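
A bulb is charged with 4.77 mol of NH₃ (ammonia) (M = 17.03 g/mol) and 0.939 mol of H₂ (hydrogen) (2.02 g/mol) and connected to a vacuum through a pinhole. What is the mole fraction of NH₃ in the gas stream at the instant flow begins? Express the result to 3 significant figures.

0.636

Each component's effusion rate ∝ (its partial pressure)·(1/√M) ∝ n_i/√M_i.
So x_NH₃ in the escaping gas = (n_NH₃/√M_NH₃) / Σ(n_i/√M_i)
= (4.77/√17.03) / (4.77/√17.03 + 0.939/√2.02) = 1.156/(1.156 + 0.6607) = 0.636.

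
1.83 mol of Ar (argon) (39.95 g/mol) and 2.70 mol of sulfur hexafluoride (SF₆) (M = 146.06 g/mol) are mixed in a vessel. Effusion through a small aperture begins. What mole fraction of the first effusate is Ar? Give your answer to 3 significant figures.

Effusion rate of each component ∝ n_i/√M_i (partial pressure × 1/√M).
x_Ar(eff) = (n_Ar/√M_Ar) / (n_Ar/√M_Ar + n_SF₆/√M_SF₆)
= (1.83/√39.95) / (1.83/√39.95 + 2.70/√146.06) = 0.2895/(0.2895 + 0.2234) = 0.564.

0.564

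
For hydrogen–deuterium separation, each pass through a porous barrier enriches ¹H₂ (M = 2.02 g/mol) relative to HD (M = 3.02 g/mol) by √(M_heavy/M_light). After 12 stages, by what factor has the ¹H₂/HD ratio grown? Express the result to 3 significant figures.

11.2

Each stage multiplies the ratio by α = √(3.02/2.02), so after 12 stages the overall factor is α^12 = (3.02/2.02)^(12/2).
= 1.49505^6 = 11.2.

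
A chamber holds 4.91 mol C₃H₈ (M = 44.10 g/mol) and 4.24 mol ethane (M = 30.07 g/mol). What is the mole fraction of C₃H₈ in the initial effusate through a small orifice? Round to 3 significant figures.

Each component's effusion rate ∝ (its partial pressure)·(1/√M) ∝ n_i/√M_i.
x_C₃H₈(eff) = (n_C₃H₈/√M_C₃H₈) / (n_C₃H₈/√M_C₃H₈ + n_C₂H₆/√M_C₂H₆)
= (4.91/√44.10) / (4.91/√44.10 + 4.24/√30.07) = 0.7394/(0.7394 + 0.7732) = 0.489.

0.489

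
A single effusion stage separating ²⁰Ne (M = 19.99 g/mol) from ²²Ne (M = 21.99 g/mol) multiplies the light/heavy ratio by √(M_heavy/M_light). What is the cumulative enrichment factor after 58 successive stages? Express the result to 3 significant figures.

15.9

Each stage multiplies the ratio by α = √(21.99/19.99), so after 58 stages the overall factor is α^58 = (21.99/19.99)^(58/2).
= 1.10005^29 = 15.9.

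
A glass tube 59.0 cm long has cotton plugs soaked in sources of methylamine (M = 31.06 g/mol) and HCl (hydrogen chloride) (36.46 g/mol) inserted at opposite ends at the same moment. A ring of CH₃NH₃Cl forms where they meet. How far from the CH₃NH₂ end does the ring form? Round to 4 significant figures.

30.68 cm

In equal time, each gas travels a distance ∝ its rate ∝ 1/√M, so d_CH₃NH₂/d_HCl = √(M_HCl/M_CH₃NH₂) = √(36.46/31.06) = 1.083.
With d_CH₃NH₂ + d_HCl = 59.0 cm, d_HCl = 59.0/(1 + 1.083) = 28.32 cm.
d_CH₃NH₂ = 59.0 − 28.32 = 30.68 cm.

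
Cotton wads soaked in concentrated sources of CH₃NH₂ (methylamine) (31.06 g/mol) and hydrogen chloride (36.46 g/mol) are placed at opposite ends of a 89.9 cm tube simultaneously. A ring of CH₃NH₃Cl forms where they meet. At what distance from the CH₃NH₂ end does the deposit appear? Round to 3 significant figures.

46.8 cm

The fronts meet when d_CH₃NH₂ + d_HCl = L with d_CH₃NH₂/d_HCl = √(M_HCl/M_CH₃NH₂) (Graham's law). Here √(M_HCl/M_CH₃NH₂) = √(36.46/31.06) = 1.083.
With d_CH₃NH₂ + d_HCl = 89.9 cm, d_HCl = 89.9/(1 + 1.083) = 43.15 cm.
d_CH₃NH₂ = 89.9 − 43.15 = 46.8 cm.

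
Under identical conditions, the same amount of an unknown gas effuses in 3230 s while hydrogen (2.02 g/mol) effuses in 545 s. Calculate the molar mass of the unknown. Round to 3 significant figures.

Using Graham's law: t_X/t_H₂ = √(M_X/M_H₂).
3230/545 = 5.927 = √(M_X/2.02)
M_X = 2.02 × 5.927² = 2.02 × 35.12 = 71.0 g/mol

71.0 g/mol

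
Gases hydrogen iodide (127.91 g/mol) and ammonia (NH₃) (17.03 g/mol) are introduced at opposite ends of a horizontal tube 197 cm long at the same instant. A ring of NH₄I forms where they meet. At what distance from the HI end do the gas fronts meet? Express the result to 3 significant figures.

The fronts meet when d_HI + d_NH₃ = L with d_HI/d_NH₃ = √(M_NH₃/M_HI) (Graham's law). Here √(M_NH₃/M_HI) = √(17.03/127.91) = 0.3649.
With d_HI + d_NH₃ = 197 cm, d_NH₃ = 197/(1 + 0.3649) = 144.3 cm.
d_HI = 197 − 144.3 = 52.7 cm.

52.7 cm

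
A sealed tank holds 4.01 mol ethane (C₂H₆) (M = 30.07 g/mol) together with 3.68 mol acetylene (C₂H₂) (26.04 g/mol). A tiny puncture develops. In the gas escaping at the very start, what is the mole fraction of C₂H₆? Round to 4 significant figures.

Rate_i ∝ x_i/√M_i (Graham's law weighted by mole fraction), so the effusate composition follows n_i/√M_i.
So x_C₂H₆ in the escaping gas = (n_C₂H₆/√M_C₂H₆) / Σ(n_i/√M_i)
= (4.01/√30.07) / (4.01/√30.07 + 3.68/√26.04) = 0.7313/(0.7313 + 0.7212) = 0.5035.

0.5035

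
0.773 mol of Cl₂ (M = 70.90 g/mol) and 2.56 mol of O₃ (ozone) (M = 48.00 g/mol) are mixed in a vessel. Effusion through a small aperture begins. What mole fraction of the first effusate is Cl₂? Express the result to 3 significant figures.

0.199

Rate_i ∝ x_i/√M_i (Graham's law weighted by mole fraction), so the effusate composition follows n_i/√M_i.
x_Cl₂(eff) = (n_Cl₂/√M_Cl₂) / (n_Cl₂/√M_Cl₂ + n_O₃/√M_O₃)
= (0.773/√70.90) / (0.773/√70.90 + 2.56/√48.00) = 0.09180/(0.09180 + 0.3695) = 0.199.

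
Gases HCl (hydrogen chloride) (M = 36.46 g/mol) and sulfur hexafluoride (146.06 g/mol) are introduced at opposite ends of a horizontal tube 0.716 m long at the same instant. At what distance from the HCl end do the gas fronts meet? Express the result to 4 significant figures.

0.4775 m

In equal time, each gas travels a distance ∝ its rate ∝ 1/√M, so d_HCl/d_SF₆ = √(M_SF₆/M_HCl) = √(146.06/36.46) = 2.002.
With d_HCl + d_SF₆ = 0.716 m, d_SF₆ = 0.716/(1 + 2.002) = 0.2385 m.
d_HCl = 0.716 − 0.2385 = 0.4775 m.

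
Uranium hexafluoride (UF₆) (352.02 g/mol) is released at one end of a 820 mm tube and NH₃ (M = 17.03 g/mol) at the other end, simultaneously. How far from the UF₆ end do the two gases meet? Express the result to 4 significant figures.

In equal time, each gas travels a distance ∝ its rate ∝ 1/√M, so d_UF₆/d_NH₃ = √(M_NH₃/M_UF₆) = √(17.03/352.02) = 0.2199.
With d_UF₆ + d_NH₃ = 820 mm, d_NH₃ = 820/(1 + 0.2199) = 672.2 mm.
d_UF₆ = 820 − 672.2 = 147.8 mm.

147.8 mm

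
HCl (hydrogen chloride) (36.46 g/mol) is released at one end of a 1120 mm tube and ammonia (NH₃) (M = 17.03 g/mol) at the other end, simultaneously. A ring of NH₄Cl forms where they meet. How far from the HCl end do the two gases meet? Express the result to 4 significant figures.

Graham's law gives d_HCl/d_NH₃ = rate_HCl/rate_NH₃ = √(M_NH₃/M_HCl) = √(17.03/36.46) = 0.6834.
With d_HCl + d_NH₃ = 1120 mm, d_NH₃ = 1120/(1 + 0.6834) = 665.3 mm.
d_HCl = 1120 − 665.3 = 454.7 mm.

454.7 mm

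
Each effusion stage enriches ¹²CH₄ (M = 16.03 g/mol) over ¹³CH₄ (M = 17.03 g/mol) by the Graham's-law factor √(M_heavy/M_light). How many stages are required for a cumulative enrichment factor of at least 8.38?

With α = √(17.03/16.03) per stage, ln α = ½ ln(1.06238) = 0.03026.
Need α^N ≥ 8.38 ⇒ N ≥ ln(8.38) / ln α = 2.126 / 0.03026 = 70.26.
Rounding up, N = 71 stages.

71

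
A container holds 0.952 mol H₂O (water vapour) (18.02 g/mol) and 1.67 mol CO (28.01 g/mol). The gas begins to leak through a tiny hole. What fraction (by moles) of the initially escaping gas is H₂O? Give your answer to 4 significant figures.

0.4155

The effusion rate of species i is ∝ p_i/√M_i ∝ n_i/√M_i.
So x_H₂O in the escaping gas = (n_H₂O/√M_H₂O) / Σ(n_i/√M_i)
= (0.952/√18.02) / (0.952/√18.02 + 1.67/√28.01) = 0.2243/(0.2243 + 0.3155) = 0.4155.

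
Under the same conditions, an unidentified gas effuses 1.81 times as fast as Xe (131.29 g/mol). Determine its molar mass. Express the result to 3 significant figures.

40.1 g/mol

Since effusion rate ∝ 1/√M, rate_X/rate_Xe = √(M_Xe/M_X).
1.81 = √(131.29/M_X)
M_X = 131.29 / 1.81² = 131.29 / 3.276 = 40.1 g/mol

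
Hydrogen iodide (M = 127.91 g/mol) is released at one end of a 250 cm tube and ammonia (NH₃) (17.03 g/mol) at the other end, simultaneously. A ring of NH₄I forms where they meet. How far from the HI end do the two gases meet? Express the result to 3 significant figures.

Distances travelled in equal time are proportional to diffusion rates, so d_HI/d_NH₃ = √(M_NH₃/M_HI) = √(17.03/127.91) = 0.3649.
With d_HI + d_NH₃ = 250 cm, d_NH₃ = 250/(1 + 0.3649) = 183.2 cm.
d_HI = 250 − 183.2 = 66.8 cm.

66.8 cm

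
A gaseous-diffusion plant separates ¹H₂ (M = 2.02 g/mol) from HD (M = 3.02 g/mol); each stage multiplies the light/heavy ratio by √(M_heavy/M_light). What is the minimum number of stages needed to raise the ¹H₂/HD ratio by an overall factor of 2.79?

Single-stage factor α = √(3.02/2.02), so ln α = ½ ln(1.49505) = 0.2011.
Need α^N ≥ 2.79 ⇒ N ≥ ln(2.79) / ln α = 1.026 / 0.2011 = 5.10.
Rounding up, N = 6 stages.

6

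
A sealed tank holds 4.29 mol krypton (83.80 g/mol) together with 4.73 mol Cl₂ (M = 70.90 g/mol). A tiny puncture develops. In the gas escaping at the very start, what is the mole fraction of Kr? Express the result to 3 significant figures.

Each component's effusion rate ∝ (its partial pressure)·(1/√M) ∝ n_i/√M_i.
Mole fraction of Kr in the effusate = (n_Kr/√M_Kr) / (n_Kr/√M_Kr + n_Cl₂/√M_Cl₂)
= (4.29/√83.80) / (4.29/√83.80 + 4.73/√70.90) = 0.4686/(0.4686 + 0.5617) = 0.455.

0.455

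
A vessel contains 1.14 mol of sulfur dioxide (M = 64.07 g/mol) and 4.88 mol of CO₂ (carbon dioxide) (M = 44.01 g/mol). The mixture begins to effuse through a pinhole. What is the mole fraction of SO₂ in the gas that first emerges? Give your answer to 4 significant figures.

0.1622

Effusion rate of each component ∝ n_i/√M_i (partial pressure × 1/√M).
x_SO₂(eff) = (n_SO₂/√M_SO₂) / (n_SO₂/√M_SO₂ + n_CO₂/√M_CO₂)
= (1.14/√64.07) / (1.14/√64.07 + 4.88/√44.01) = 0.1424/(0.1424 + 0.7356) = 0.1622.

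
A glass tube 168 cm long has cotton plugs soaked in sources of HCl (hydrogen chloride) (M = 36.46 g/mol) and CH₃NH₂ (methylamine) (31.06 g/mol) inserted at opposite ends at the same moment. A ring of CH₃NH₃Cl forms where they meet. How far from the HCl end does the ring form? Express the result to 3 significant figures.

80.6 cm

The fronts meet when d_HCl + d_CH₃NH₂ = L with d_HCl/d_CH₃NH₂ = √(M_CH₃NH₂/M_HCl) (Graham's law). Here √(M_CH₃NH₂/M_HCl) = √(31.06/36.46) = 0.9230.
With d_HCl + d_CH₃NH₂ = 168 cm, d_CH₃NH₂ = 168/(1 + 0.9230) = 87.36 cm.
d_HCl = 168 − 87.36 = 80.6 cm.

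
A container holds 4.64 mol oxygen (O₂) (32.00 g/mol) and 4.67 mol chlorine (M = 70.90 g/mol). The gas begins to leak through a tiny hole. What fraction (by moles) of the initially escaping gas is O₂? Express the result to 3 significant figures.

0.597

The effusion rate of species i is ∝ p_i/√M_i ∝ n_i/√M_i.
Mole fraction of O₂ in the effusate = (n_O₂/√M_O₂) / (n_O₂/√M_O₂ + n_Cl₂/√M_Cl₂)
= (4.64/√32.00) / (4.64/√32.00 + 4.67/√70.90) = 0.8202/(0.8202 + 0.5546) = 0.597.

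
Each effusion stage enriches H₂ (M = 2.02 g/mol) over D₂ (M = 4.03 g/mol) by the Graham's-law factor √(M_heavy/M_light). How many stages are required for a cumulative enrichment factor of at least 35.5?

Per stage α = (4.03/2.02)^(1/2) = 1.99505^0.5, giving ln α = 0.3453.
Need α^N ≥ 35.5 ⇒ N ≥ ln(35.5) / ln α = 3.570 / 0.3453 = 10.34.
Rounding up, N = 11 stages.

11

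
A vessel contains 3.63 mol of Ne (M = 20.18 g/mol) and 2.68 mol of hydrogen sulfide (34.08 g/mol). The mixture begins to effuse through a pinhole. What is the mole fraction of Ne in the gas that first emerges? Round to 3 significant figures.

Rate_i ∝ x_i/√M_i (Graham's law weighted by mole fraction), so the effusate composition follows n_i/√M_i.
Mole fraction of Ne in the effusate = (n_Ne/√M_Ne) / (n_Ne/√M_Ne + n_H₂S/√M_H₂S)
= (3.63/√20.18) / (3.63/√20.18 + 2.68/√34.08) = 0.8081/(0.8081 + 0.4591) = 0.638.

0.638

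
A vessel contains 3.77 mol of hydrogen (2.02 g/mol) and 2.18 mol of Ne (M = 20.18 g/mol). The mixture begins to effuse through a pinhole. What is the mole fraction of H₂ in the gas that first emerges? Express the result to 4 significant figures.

0.8453

Each component's effusion rate ∝ (its partial pressure)·(1/√M) ∝ n_i/√M_i.
Mole fraction of H₂ in the effusate = (n_H₂/√M_H₂) / (n_H₂/√M_H₂ + n_Ne/√M_Ne)
= (3.77/√2.02) / (3.77/√2.02 + 2.18/√20.18) = 2.653/(2.653 + 0.4853) = 0.8453.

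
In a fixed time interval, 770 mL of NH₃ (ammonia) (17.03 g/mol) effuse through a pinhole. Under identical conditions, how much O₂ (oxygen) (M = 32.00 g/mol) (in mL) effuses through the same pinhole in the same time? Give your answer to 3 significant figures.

Using Graham's law: rate_O₂/rate_NH₃ = √(M_NH₃/M_O₂) = √(17.03/32.00) = √0.5322 = 0.7295.
So the volume for O₂ is 770 × 0.7295 = 562 mL.

562 mL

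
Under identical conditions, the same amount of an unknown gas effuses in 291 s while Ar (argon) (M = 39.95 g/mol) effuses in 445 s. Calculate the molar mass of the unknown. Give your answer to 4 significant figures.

From Graham's law, t_X/t_Ar = √(M_X/M_Ar).
291/445 = 0.6539 = √(M_X/39.95)
M_X = 39.95 × 0.6539² = 39.95 × 0.4276 = 17.08 g/mol

17.08 g/mol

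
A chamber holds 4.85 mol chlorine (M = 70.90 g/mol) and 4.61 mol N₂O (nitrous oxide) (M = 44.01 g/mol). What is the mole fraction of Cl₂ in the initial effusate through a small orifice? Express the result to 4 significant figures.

Rate_i ∝ x_i/√M_i (Graham's law weighted by mole fraction), so the effusate composition follows n_i/√M_i.
So x_Cl₂ in the escaping gas = (n_Cl₂/√M_Cl₂) / Σ(n_i/√M_i)
= (4.85/√70.90) / (4.85/√70.90 + 4.61/√44.01) = 0.5760/(0.5760 + 0.6949) = 0.4532.

0.4532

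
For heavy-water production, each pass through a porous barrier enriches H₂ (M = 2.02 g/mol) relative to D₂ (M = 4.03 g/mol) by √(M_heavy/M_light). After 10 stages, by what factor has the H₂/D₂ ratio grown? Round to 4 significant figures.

31.61

Each stage multiplies the ratio by α = √(4.03/2.02), so after 10 stages the overall factor is α^10 = (4.03/2.02)^(10/2).
= 1.99505^5 = 31.61.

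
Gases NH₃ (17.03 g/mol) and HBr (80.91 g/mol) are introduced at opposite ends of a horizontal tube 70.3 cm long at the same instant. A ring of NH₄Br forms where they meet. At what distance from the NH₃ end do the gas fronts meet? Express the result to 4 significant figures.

48.19 cm

In equal time, each gas travels a distance ∝ its rate ∝ 1/√M, so d_NH₃/d_HBr = √(M_HBr/M_NH₃) = √(80.91/17.03) = 2.180.
With d_NH₃ + d_HBr = 70.3 cm, d_HBr = 70.3/(1 + 2.180) = 22.11 cm.
d_NH₃ = 70.3 − 22.11 = 48.19 cm.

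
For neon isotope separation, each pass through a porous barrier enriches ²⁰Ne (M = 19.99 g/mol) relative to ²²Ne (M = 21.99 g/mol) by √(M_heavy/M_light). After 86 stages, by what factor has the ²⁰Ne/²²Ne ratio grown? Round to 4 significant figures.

Overall factor = α^86 with α = √(21.99/19.99), i.e. (21.99/19.99)^(86/2).
= 1.10005^43 = 60.36.

60.36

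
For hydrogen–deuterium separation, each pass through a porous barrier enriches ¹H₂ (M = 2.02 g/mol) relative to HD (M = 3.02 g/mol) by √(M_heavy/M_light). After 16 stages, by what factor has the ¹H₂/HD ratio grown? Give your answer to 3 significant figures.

Overall factor = α^16 with α = √(3.02/2.02), i.e. (3.02/2.02)^(16/2).
= 1.49505^8 = 25.0.

25.0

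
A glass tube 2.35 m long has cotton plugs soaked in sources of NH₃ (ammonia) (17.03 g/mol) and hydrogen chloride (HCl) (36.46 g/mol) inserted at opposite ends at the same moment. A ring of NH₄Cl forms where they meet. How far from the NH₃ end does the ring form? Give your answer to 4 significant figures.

1.396 m

In equal time, each gas travels a distance ∝ its rate ∝ 1/√M, so d_NH₃/d_HCl = √(M_HCl/M_NH₃) = √(36.46/17.03) = 1.463.
With d_NH₃ + d_HCl = 2.35 m, d_HCl = 2.35/(1 + 1.463) = 0.9540 m.
d_NH₃ = 2.35 − 0.9540 = 1.396 m.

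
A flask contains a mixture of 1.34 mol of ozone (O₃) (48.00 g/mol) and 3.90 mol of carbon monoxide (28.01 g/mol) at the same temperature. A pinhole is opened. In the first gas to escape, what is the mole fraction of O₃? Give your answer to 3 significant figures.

0.208

The effusion rate of species i is ∝ p_i/√M_i ∝ n_i/√M_i.
x_O₃(eff) = (n_O₃/√M_O₃) / (n_O₃/√M_O₃ + n_CO/√M_CO)
= (1.34/√48.00) / (1.34/√48.00 + 3.90/√28.01) = 0.1934/(0.1934 + 0.7369) = 0.208.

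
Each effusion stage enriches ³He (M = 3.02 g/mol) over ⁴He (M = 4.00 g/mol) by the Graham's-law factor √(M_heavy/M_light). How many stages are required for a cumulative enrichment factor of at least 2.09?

6

Per stage α = (4.00/3.02)^(1/2) = 1.32450^0.5, giving ln α = 0.1405.
Need α^N ≥ 2.09 ⇒ N ≥ ln(2.09) / ln α = 0.7372 / 0.1405 = 5.25.
So at least 6 stages are needed.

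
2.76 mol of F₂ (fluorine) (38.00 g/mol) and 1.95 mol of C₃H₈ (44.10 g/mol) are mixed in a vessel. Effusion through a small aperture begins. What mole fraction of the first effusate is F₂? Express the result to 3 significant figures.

0.604

Each component's effusion rate ∝ (its partial pressure)·(1/√M) ∝ n_i/√M_i.
Mole fraction of F₂ in the effusate = (n_F₂/√M_F₂) / (n_F₂/√M_F₂ + n_C₃H₈/√M_C₃H₈)
= (2.76/√38.00) / (2.76/√38.00 + 1.95/√44.10) = 0.4477/(0.4477 + 0.2936) = 0.604.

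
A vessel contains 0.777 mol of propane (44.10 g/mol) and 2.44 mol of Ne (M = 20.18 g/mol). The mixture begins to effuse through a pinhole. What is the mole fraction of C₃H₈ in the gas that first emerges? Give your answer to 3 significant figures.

0.177

Each component's effusion rate ∝ (its partial pressure)·(1/√M) ∝ n_i/√M_i.
x_C₃H₈(eff) = (n_C₃H₈/√M_C₃H₈) / (n_C₃H₈/√M_C₃H₈ + n_Ne/√M_Ne)
= (0.777/√44.10) / (0.777/√44.10 + 2.44/√20.18) = 0.1170/(0.1170 + 0.5432) = 0.177.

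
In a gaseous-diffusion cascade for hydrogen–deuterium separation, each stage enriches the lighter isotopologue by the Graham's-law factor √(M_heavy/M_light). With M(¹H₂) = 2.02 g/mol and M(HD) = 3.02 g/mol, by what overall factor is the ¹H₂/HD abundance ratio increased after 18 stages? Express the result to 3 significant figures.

37.3

The single-stage factor is √(M_heavy/M_light), so 18 stages give [√(3.02/2.02)]^18 = (3.02/2.02)^(18/2).
= 1.49505^9 = 37.3.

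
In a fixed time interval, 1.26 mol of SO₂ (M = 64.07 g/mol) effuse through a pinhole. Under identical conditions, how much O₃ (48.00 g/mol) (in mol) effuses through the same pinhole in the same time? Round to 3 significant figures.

By Graham's law, rate_O₃/rate_SO₂ = √(M_SO₂/M_O₃) = √(64.07/48.00) = √1.335 = 1.155.
So the amount for O₃ is 1.26 × 1.155 = 1.46 mol.

1.46 mol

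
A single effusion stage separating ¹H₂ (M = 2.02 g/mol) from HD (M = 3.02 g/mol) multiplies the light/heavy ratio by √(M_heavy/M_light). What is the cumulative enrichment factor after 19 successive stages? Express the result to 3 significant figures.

The single-stage factor is √(M_heavy/M_light), so 19 stages give [√(3.02/2.02)]^19 = (3.02/2.02)^(19/2).
= 1.49505^(19/2) = 45.6.

45.6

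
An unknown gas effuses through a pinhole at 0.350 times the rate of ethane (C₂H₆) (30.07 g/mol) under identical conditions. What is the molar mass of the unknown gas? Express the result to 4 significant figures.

Using Graham's law: rate_X/rate_C₂H₆ = √(M_C₂H₆/M_X).
0.350 = √(30.07/M_X)
M_X = 30.07 / 0.350² = 30.07 / 0.1225 = 245.5 g/mol

245.5 g/mol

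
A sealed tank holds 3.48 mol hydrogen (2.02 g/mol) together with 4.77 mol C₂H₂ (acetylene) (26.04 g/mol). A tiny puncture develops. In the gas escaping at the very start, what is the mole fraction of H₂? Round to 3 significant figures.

0.724

Effusion rate of each component ∝ n_i/√M_i (partial pressure × 1/√M).
So x_H₂ in the escaping gas = (n_H₂/√M_H₂) / Σ(n_i/√M_i)
= (3.48/√2.02) / (3.48/√2.02 + 4.77/√26.04) = 2.449/(2.449 + 0.9348) = 0.724.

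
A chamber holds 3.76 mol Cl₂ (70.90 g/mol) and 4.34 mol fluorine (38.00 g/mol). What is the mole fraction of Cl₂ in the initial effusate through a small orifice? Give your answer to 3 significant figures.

0.388

Each component's effusion rate ∝ (its partial pressure)·(1/√M) ∝ n_i/√M_i.
So x_Cl₂ in the escaping gas = (n_Cl₂/√M_Cl₂) / Σ(n_i/√M_i)
= (3.76/√70.90) / (3.76/√70.90 + 4.34/√38.00) = 0.4465/(0.4465 + 0.7040) = 0.388.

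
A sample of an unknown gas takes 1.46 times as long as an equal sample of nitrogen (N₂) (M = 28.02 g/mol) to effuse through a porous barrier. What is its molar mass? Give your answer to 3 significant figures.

Graham's law gives t_X/t_N₂ = √(M_X/M_N₂).
1.46 = √(M_X/28.02)
M_X = 28.02 × 1.46² = 28.02 × 2.132 = 59.7 g/mol

59.7 g/mol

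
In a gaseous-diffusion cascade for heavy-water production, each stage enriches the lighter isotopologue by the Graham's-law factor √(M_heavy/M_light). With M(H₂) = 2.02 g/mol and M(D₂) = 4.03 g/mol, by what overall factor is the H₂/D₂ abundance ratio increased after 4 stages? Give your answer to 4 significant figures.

Each stage multiplies the ratio by α = √(4.03/2.02), so after 4 stages the overall factor is α^4 = (4.03/2.02)^(4/2).
= 1.99505^2 = 3.980.

3.980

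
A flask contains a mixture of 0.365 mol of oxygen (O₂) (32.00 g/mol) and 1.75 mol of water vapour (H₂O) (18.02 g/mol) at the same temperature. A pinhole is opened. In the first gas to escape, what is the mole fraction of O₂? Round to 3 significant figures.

The effusion rate of species i is ∝ p_i/√M_i ∝ n_i/√M_i.
So x_O₂ in the escaping gas = (n_O₂/√M_O₂) / Σ(n_i/√M_i)
= (0.365/√32.00) / (0.365/√32.00 + 1.75/√18.02) = 0.06452/(0.06452 + 0.4122) = 0.135.

0.135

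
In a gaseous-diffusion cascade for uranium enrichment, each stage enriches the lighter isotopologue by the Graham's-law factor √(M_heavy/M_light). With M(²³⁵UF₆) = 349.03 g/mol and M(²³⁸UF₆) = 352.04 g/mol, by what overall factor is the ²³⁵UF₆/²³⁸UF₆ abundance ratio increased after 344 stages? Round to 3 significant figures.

The single-stage factor is √(M_heavy/M_light), so 344 stages give [√(352.04/349.03)]^344 = (352.04/349.03)^(344/2).
= 1.00862^172 = 4.38.

4.38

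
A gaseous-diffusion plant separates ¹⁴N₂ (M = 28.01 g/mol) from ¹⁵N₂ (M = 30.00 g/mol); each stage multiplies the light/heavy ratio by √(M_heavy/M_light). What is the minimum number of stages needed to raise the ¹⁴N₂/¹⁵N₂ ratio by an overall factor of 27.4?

97

Single-stage factor α = √(30.00/28.01), so ln α = ½ ln(1.07105) = 0.03432.
Need α^N ≥ 27.4 ⇒ N ≥ ln(27.4) / ln α = 3.311 / 0.03432 = 96.47.
So at least 97 stages are needed.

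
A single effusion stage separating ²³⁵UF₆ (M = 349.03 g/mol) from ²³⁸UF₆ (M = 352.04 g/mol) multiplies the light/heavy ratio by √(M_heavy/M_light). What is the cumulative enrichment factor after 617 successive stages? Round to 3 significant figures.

Each stage multiplies the ratio by α = √(352.04/349.03), so after 617 stages the overall factor is α^617 = (352.04/349.03)^(617/2).
= 1.00862^(617/2) = 14.1.

14.1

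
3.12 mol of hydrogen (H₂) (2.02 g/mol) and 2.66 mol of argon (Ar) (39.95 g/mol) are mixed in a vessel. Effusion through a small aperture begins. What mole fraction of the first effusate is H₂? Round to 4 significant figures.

0.8391

Each component's effusion rate ∝ (its partial pressure)·(1/√M) ∝ n_i/√M_i.
So x_H₂ in the escaping gas = (n_H₂/√M_H₂) / Σ(n_i/√M_i)
= (3.12/√2.02) / (3.12/√2.02 + 2.66/√39.95) = 2.195/(2.195 + 0.4208) = 0.8391.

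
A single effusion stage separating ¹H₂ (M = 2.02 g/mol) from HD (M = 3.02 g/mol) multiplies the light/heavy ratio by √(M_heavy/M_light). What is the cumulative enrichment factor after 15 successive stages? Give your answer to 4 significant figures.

20.41

Overall factor = α^15 with α = √(3.02/2.02), i.e. (3.02/2.02)^(15/2).
= 1.49505^(15/2) = 20.41.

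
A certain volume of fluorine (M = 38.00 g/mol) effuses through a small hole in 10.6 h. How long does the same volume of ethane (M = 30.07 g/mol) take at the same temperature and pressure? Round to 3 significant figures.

9.43 h

By Graham's law, t_C₂H₆/t_F₂ = √(M_C₂H₆/M_F₂) = √(30.07/38.00) = √0.7913 = 0.8896.
So the time for C₂H₆ is 10.6 × 0.8896 = 9.43 h.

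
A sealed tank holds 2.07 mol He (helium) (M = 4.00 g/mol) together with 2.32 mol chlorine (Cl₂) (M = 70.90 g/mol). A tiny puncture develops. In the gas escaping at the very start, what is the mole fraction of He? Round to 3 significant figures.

0.790

Effusion rate of each component ∝ n_i/√M_i (partial pressure × 1/√M).
So x_He in the escaping gas = (n_He/√M_He) / Σ(n_i/√M_i)
= (2.07/√4.00) / (2.07/√4.00 + 2.32/√70.90) = 1.035/(1.035 + 0.2755) = 0.790.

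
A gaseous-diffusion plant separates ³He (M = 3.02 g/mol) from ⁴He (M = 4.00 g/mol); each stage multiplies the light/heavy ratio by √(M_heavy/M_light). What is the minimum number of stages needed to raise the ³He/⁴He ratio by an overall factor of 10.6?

Per stage α = (4.00/3.02)^(1/2) = 1.32450^0.5, giving ln α = 0.1405.
Need α^N ≥ 10.6 ⇒ N ≥ ln(10.6) / ln α = 2.361 / 0.1405 = 16.80.
So at least 17 stages are needed.

17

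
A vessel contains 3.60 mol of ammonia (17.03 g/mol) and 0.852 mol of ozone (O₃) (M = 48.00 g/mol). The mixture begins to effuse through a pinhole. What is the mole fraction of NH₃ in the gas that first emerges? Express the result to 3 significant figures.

0.876

Each component's effusion rate ∝ (its partial pressure)·(1/√M) ∝ n_i/√M_i.
So x_NH₃ in the escaping gas = (n_NH₃/√M_NH₃) / Σ(n_i/√M_i)
= (3.60/√17.03) / (3.60/√17.03 + 0.852/√48.00) = 0.8724/(0.8724 + 0.1230) = 0.876.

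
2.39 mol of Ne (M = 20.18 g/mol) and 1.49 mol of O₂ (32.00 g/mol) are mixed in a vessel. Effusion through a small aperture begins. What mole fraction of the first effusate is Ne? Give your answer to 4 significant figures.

0.6689

The effusion rate of species i is ∝ p_i/√M_i ∝ n_i/√M_i.
Mole fraction of Ne in the effusate = (n_Ne/√M_Ne) / (n_Ne/√M_Ne + n_O₂/√M_O₂)
= (2.39/√20.18) / (2.39/√20.18 + 1.49/√32.00) = 0.5320/(0.5320 + 0.2634) = 0.6689.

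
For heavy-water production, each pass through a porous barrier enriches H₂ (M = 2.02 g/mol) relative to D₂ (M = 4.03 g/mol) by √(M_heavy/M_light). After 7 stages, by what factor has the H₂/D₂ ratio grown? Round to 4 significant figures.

Overall factor = α^7 with α = √(4.03/2.02), i.e. (4.03/2.02)^(7/2).
= 1.99505^(7/2) = 11.22.

11.22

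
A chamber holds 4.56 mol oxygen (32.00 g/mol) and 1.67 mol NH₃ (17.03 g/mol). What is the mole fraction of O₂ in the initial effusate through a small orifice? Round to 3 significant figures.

The effusion rate of species i is ∝ p_i/√M_i ∝ n_i/√M_i.
Mole fraction of O₂ in the effusate = (n_O₂/√M_O₂) / (n_O₂/√M_O₂ + n_NH₃/√M_NH₃)
= (4.56/√32.00) / (4.56/√32.00 + 1.67/√17.03) = 0.8061/(0.8061 + 0.4047) = 0.666.

0.666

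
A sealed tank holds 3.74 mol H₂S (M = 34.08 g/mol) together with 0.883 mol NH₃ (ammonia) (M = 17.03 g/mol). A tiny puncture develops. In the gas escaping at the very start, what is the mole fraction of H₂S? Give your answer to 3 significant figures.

Each component's effusion rate ∝ (its partial pressure)·(1/√M) ∝ n_i/√M_i.
So x_H₂S in the escaping gas = (n_H₂S/√M_H₂S) / Σ(n_i/√M_i)
= (3.74/√34.08) / (3.74/√34.08 + 0.883/√17.03) = 0.6407/(0.6407 + 0.2140) = 0.750.

0.750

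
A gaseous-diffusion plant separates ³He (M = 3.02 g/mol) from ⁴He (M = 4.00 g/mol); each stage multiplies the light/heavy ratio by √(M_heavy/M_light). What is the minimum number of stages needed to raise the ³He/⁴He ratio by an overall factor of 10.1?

Single-stage factor α = √(4.00/3.02), so ln α = ½ ln(1.32450) = 0.1405.
Need α^N ≥ 10.1 ⇒ N ≥ ln(10.1) / ln α = 2.313 / 0.1405 = 16.46.
So at least 17 stages are needed.

17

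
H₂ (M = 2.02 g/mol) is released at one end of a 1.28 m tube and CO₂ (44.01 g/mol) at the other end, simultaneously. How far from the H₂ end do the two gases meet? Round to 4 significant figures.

1.054 m

Graham's law gives d_H₂/d_CO₂ = rate_H₂/rate_CO₂ = √(M_CO₂/M_H₂) = √(44.01/2.02) = 4.668.
With d_H₂ + d_CO₂ = 1.28 m, d_CO₂ = 1.28/(1 + 4.668) = 0.2258 m.
d_H₂ = 1.28 − 0.2258 = 1.054 m.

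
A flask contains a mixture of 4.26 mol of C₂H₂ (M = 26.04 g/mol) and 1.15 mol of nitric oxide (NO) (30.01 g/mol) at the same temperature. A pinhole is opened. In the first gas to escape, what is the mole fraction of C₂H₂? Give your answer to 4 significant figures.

Rate_i ∝ x_i/√M_i (Graham's law weighted by mole fraction), so the effusate composition follows n_i/√M_i.
x_C₂H₂(eff) = (n_C₂H₂/√M_C₂H₂) / (n_C₂H₂/√M_C₂H₂ + n_NO/√M_NO)
= (4.26/√26.04) / (4.26/√26.04 + 1.15/√30.01) = 0.8348/(0.8348 + 0.2099) = 0.7991.

0.7991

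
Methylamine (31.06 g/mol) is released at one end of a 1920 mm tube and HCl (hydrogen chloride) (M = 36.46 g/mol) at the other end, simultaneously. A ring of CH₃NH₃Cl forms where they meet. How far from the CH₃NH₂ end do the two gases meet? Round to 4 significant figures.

998.5 mm

Graham's law gives d_CH₃NH₂/d_HCl = rate_CH₃NH₂/rate_HCl = √(M_HCl/M_CH₃NH₂) = √(36.46/31.06) = 1.083.
With d_CH₃NH₂ + d_HCl = 1920 mm, d_HCl = 1920/(1 + 1.083) = 921.5 mm.
d_CH₃NH₂ = 1920 − 921.5 = 998.5 mm.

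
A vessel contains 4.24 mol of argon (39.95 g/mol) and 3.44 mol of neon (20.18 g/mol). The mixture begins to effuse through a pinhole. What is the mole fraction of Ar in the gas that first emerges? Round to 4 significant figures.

0.4670

Each component's effusion rate ∝ (its partial pressure)·(1/√M) ∝ n_i/√M_i.
So x_Ar in the escaping gas = (n_Ar/√M_Ar) / Σ(n_i/√M_i)
= (4.24/√39.95) / (4.24/√39.95 + 3.44/√20.18) = 0.6708/(0.6708 + 0.7658) = 0.4670.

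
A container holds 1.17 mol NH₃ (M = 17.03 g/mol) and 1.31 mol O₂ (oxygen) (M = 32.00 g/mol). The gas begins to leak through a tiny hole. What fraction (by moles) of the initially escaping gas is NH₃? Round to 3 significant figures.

Each component's effusion rate ∝ (its partial pressure)·(1/√M) ∝ n_i/√M_i.
x_NH₃(eff) = (n_NH₃/√M_NH₃) / (n_NH₃/√M_NH₃ + n_O₂/√M_O₂)
= (1.17/√17.03) / (1.17/√17.03 + 1.31/√32.00) = 0.2835/(0.2835 + 0.2316) = 0.550.

0.550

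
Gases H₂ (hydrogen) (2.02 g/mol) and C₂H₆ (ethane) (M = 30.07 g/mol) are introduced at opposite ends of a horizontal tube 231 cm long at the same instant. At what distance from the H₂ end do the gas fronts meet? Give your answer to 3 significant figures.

183 cm

Distances travelled in equal time are proportional to diffusion rates, so d_H₂/d_C₂H₆ = √(M_C₂H₆/M_H₂) = √(30.07/2.02) = 3.858.
With d_H₂ + d_C₂H₆ = 231 cm, d_C₂H₆ = 231/(1 + 3.858) = 47.55 cm.
d_H₂ = 231 − 47.55 = 183 cm.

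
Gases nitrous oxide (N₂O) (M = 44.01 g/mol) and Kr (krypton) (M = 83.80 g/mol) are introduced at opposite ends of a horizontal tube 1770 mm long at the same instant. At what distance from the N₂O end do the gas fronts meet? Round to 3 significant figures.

1030 mm

Graham's law gives d_N₂O/d_Kr = rate_N₂O/rate_Kr = √(M_Kr/M_N₂O) = √(83.80/44.01) = 1.380.
With d_N₂O + d_Kr = 1770 mm, d_Kr = 1770/(1 + 1.380) = 743.7 mm.
d_N₂O = 1770 − 743.7 = 1030 mm.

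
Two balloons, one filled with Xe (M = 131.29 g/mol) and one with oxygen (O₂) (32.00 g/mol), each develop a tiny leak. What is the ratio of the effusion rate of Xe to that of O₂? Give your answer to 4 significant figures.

Using Graham's law: rate_Xe/rate_O₂ = √(M_O₂/M_Xe) = √(32.00/131.29) = √0.2437 = 0.4937.

0.4937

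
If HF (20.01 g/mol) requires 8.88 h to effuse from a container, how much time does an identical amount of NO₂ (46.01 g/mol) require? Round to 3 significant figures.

From Graham's law, t_NO₂/t_HF = √(M_NO₂/M_HF) = √(46.01/20.01) = √2.299 = 1.516.
So the time for NO₂ is 8.88 × 1.516 = 13.5 h.

13.5 h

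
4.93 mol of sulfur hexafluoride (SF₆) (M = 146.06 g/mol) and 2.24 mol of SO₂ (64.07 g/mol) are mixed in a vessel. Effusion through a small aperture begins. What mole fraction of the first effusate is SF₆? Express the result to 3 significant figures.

Rate_i ∝ x_i/√M_i (Graham's law weighted by mole fraction), so the effusate composition follows n_i/√M_i.
So x_SF₆ in the escaping gas = (n_SF₆/√M_SF₆) / Σ(n_i/√M_i)
= (4.93/√146.06) / (4.93/√146.06 + 2.24/√64.07) = 0.4079/(0.4079 + 0.2798) = 0.593.

0.593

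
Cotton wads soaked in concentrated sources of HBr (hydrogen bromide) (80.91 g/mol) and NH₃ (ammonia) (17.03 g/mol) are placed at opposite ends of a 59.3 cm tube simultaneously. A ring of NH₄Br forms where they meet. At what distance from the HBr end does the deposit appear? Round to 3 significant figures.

18.6 cm

In equal time, each gas travels a distance ∝ its rate ∝ 1/√M, so d_HBr/d_NH₃ = √(M_NH₃/M_HBr) = √(17.03/80.91) = 0.4588.
With d_HBr + d_NH₃ = 59.3 cm, d_NH₃ = 59.3/(1 + 0.4588) = 40.65 cm.
d_HBr = 59.3 − 40.65 = 18.6 cm.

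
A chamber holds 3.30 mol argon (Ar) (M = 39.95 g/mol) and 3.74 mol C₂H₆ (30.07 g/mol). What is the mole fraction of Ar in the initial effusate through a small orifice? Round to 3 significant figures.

0.434

Each component's effusion rate ∝ (its partial pressure)·(1/√M) ∝ n_i/√M_i.
x_Ar(eff) = (n_Ar/√M_Ar) / (n_Ar/√M_Ar + n_C₂H₆/√M_C₂H₆)
= (3.30/√39.95) / (3.30/√39.95 + 3.74/√30.07) = 0.5221/(0.5221 + 0.6820) = 0.434.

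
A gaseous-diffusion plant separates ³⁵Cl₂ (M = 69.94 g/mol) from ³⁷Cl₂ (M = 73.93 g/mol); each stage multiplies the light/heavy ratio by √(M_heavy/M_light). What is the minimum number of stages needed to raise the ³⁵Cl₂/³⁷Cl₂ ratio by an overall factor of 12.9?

93

Single-stage factor α = √(73.93/69.94), so ln α = ½ ln(1.05705) = 0.02774.
Need α^N ≥ 12.9 ⇒ N ≥ ln(12.9) / ln α = 2.557 / 0.02774 = 92.18.
So at least 93 stages are needed.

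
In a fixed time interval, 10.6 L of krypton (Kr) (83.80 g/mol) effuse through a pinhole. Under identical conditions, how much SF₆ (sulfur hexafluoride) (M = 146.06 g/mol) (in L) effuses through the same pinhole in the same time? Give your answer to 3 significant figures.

8.03 L

Using Graham's law: rate_SF₆/rate_Kr = √(M_Kr/M_SF₆) = √(83.80/146.06) = √0.5737 = 0.7575.
So the volume for SF₆ is 10.6 × 0.7575 = 8.03 L.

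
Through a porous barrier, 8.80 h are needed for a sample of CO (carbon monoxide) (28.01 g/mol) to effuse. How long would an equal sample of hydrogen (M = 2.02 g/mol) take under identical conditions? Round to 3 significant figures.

2.36 h

By Graham's law, t_H₂/t_CO = √(M_H₂/M_CO) = √(2.02/28.01) = √0.07212 = 0.2685.
So the time for H₂ is 8.80 × 0.2685 = 2.36 h.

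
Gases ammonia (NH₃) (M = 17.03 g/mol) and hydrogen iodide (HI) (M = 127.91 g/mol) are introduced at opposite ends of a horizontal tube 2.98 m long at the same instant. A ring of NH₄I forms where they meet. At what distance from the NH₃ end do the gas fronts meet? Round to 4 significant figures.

2.183 m

Distances travelled in equal time are proportional to diffusion rates, so d_NH₃/d_HI = √(M_HI/M_NH₃) = √(127.91/17.03) = 2.741.
With d_NH₃ + d_HI = 2.98 m, d_HI = 2.98/(1 + 2.741) = 0.7967 m.
d_NH₃ = 2.98 − 0.7967 = 2.183 m.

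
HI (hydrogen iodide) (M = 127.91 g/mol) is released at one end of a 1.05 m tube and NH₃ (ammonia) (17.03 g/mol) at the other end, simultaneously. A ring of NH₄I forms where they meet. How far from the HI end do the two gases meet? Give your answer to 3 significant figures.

0.281 m

Graham's law gives d_HI/d_NH₃ = rate_HI/rate_NH₃ = √(M_NH₃/M_HI) = √(17.03/127.91) = 0.3649.
With d_HI + d_NH₃ = 1.05 m, d_NH₃ = 1.05/(1 + 0.3649) = 0.7693 m.
d_HI = 1.05 − 0.7693 = 0.281 m.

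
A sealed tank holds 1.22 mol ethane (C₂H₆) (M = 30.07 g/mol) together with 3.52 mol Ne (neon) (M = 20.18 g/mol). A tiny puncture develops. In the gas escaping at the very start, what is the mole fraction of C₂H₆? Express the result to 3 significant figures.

The effusion rate of species i is ∝ p_i/√M_i ∝ n_i/√M_i.
So x_C₂H₆ in the escaping gas = (n_C₂H₆/√M_C₂H₆) / Σ(n_i/√M_i)
= (1.22/√30.07) / (1.22/√30.07 + 3.52/√20.18) = 0.2225/(0.2225 + 0.7836) = 0.221.

0.221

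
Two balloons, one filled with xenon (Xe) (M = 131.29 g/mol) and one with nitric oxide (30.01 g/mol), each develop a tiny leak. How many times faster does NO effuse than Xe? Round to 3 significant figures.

2.09

From Graham's law, rate_NO/rate_Xe = √(M_Xe/M_NO) = √(131.29/30.01) = √4.375 = 2.09.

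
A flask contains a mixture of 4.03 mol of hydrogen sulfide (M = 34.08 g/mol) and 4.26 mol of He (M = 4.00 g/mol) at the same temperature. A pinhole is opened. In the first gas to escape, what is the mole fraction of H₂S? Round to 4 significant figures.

Effusion rate of each component ∝ n_i/√M_i (partial pressure × 1/√M).
So x_H₂S in the escaping gas = (n_H₂S/√M_H₂S) / Σ(n_i/√M_i)
= (4.03/√34.08) / (4.03/√34.08 + 4.26/√4.00) = 0.6903/(0.6903 + 2.130) = 0.2448.

0.2448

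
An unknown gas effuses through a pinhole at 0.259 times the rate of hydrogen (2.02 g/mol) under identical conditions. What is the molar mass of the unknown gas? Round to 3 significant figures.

From Graham's law, rate_X/rate_H₂ = √(M_H₂/M_X).
0.259 = √(2.02/M_X)
M_X = 2.02 / 0.259² = 2.02 / 0.06708 = 30.1 g/mol

30.1 g/mol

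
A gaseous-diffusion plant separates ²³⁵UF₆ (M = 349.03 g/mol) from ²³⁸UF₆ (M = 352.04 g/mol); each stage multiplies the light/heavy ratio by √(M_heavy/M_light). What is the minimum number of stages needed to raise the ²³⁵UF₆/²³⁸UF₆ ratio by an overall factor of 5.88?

Single-stage factor α = √(352.04/349.03), so ln α = ½ ln(1.00862) = 0.004293.
Need α^N ≥ 5.88 ⇒ N ≥ ln(5.88) / ln α = 1.772 / 0.004293 = 412.62.
Rounding up, N = 413 stages.

413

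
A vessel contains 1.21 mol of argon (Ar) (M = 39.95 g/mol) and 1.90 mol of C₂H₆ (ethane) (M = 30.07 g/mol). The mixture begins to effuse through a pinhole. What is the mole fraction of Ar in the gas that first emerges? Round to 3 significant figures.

0.356

The effusion rate of species i is ∝ p_i/√M_i ∝ n_i/√M_i.
x_Ar(eff) = (n_Ar/√M_Ar) / (n_Ar/√M_Ar + n_C₂H₆/√M_C₂H₆)
= (1.21/√39.95) / (1.21/√39.95 + 1.90/√30.07) = 0.1914/(0.1914 + 0.3465) = 0.356.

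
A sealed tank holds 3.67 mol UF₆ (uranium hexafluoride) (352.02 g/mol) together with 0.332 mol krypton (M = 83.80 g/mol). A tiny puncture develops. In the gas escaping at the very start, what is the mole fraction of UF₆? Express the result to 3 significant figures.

The effusion rate of species i is ∝ p_i/√M_i ∝ n_i/√M_i.
Mole fraction of UF₆ in the effusate = (n_UF₆/√M_UF₆) / (n_UF₆/√M_UF₆ + n_Kr/√M_Kr)
= (3.67/√352.02) / (3.67/√352.02 + 0.332/√83.80) = 0.1956/(0.1956 + 0.03627) = 0.844.

0.844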